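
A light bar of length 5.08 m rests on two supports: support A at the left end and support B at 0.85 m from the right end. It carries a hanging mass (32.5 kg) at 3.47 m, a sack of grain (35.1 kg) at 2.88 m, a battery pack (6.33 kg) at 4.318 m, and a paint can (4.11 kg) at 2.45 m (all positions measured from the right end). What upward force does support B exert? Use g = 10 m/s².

R_B ≈ 343 N

Choose support A as the axis so its reaction then has zero moment arm.
Hanging mass: 32.5 × 10 = 325 N down at 3.47 m → arm 1.61 m, τ = 325 × 1.61 = 523.2 N·m clockwise.
Sack of grain: 35.1 × 10 = 351 N down at 2.88 m → arm 2.2 m, τ = 351 × 2.2 = 772.2 N·m clockwise.
Battery pack: 6.33 × 10 = 63.3 N down at 4.318 m → arm 0.762 m, τ = 63.3 × 0.762 = 48.23 N·m clockwise.
Paint can: 4.11 × 10 = 41.1 N down at 2.45 m → arm 2.63 m, τ = 41.1 × 2.63 = 108.1 N·m clockwise.
Net load moment about support A = 1452 N·m clockwise.
Reaction R at support B is upward at 0.85 m, arm 4.23 m → moment R × 4.23 counterclockwise.
For rotational equilibrium, R × 4.23 = 1452, so R = 343 N.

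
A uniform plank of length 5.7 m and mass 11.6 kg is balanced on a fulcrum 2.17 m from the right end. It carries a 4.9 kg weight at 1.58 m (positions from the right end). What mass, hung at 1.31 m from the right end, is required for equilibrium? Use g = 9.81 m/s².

Taking torques about the fulcrum (at 2.17 m from the right end):
Beam weight: 11.6 × 9.81 = 113.8 N down at 2.85 m → arm 0.68 m, τ = 113.8 × 0.68 = 77.38 N·m counterclockwise.
Weight: 4.9 × 9.81 = 48.07 N down at 1.58 m → arm 0.59 m, τ = 48.07 × 0.59 = 28.36 N·m clockwise.
Net moment of known loads = 49.02 N·m counterclockwise.
An unknown mass m at 1.31 m has arm 0.86 m; its moment is m·g·0.86 clockwise.
Balancing moments: m × 9.81 × 0.86 = 49.02, giving m = 49.02 / (9.81 × 0.86) = 5.81 kg.

m ≈ 5.81 kg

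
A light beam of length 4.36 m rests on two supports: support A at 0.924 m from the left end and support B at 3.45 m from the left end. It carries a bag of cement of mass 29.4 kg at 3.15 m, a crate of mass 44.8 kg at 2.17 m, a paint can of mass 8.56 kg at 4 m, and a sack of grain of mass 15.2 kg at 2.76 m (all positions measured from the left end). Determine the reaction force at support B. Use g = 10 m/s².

R_B ≈ 695 N

Sum moments about support A (its reaction then has zero moment arm).
Bag of cement: 29.4 × 10 = 294 N down at 3.15 m → arm 2.226 m, τ = 294 × 2.226 = 654.4 N·m clockwise.
Crate: 44.8 × 10 = 448 N down at 2.17 m → arm 1.246 m, τ = 448 × 1.246 = 558.2 N·m clockwise.
Paint can: 8.56 × 10 = 85.6 N down at 4 m → arm 3.076 m, τ = 85.6 × 3.076 = 263.3 N·m clockwise.
Sack of grain: 15.2 × 10 = 152 N down at 2.76 m → arm 1.836 m, τ = 152 × 1.836 = 279.1 N·m clockwise.
Net load moment about support A = 1755 N·m clockwise.
Reaction R at support B is upward at 3.45 m, arm 2.526 m → moment R × 2.526 counterclockwise.
Στ = 0 ⇒ R × 2.526 = 1755 ⇒ R = 695 N.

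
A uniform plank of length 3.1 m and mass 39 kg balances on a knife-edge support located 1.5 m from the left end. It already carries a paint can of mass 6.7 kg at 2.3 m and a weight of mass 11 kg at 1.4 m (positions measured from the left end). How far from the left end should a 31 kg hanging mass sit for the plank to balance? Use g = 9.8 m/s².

x ≈ 1.3 m from the left end

Sum moments about the knife-edge support (at 1.5 m from the left end) (the support reaction has zero arm there).
Beam weight: 39 × 9.8 = 382.2 N down at 1.55 m → arm 0.05 m, τ = 382.2 × 0.05 = 19.11 N·m clockwise.
Paint can: 6.7 × 9.8 = 65.66 N down at 2.3 m → arm 0.8 m, τ = 65.66 × 0.8 = 52.53 N·m clockwise.
Weight: 11 × 9.8 = 107.8 N down at 1.4 m → arm 0.1 m, τ = 107.8 × 0.1 = 10.78 N·m counterclockwise.
Net moment of existing loads = 60.86 N·m clockwise.
The hanging mass weighs 31 × 9.8 = 303.8 N and must supply an equal counterclockwise moment, so its lever arm about the knife-edge support is 60.86 / 303.8 = 0.2 m.
That puts it at 1.5 − 0.2 = 1.3 m from the left end.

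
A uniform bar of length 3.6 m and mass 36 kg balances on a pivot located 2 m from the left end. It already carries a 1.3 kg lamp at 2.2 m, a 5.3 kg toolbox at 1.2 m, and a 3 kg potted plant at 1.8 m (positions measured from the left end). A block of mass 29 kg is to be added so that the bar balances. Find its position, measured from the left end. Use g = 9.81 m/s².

Choose the pivot (at 2 m from the left end) as the axis so the support reaction has zero arm there.
Beam weight: 36 × 9.81 = 353.2 N down at 1.8 m → arm 0.2 m, τ = 353.2 × 0.2 = 70.64 N·m counterclockwise.
Lamp: 1.3 × 9.81 = 12.75 N down at 2.2 m → arm 0.2 m, τ = 12.75 × 0.2 = 2.55 N·m clockwise.
Toolbox: 5.3 × 9.81 = 51.99 N down at 1.2 m → arm 0.8 m, τ = 51.99 × 0.8 = 41.59 N·m counterclockwise.
Potted plant: 3 × 9.81 = 29.43 N down at 1.8 m → arm 0.2 m, τ = 29.43 × 0.2 = 5.886 N·m counterclockwise.
Net moment of existing loads = 115.6 N·m counterclockwise.
The block weighs 29 × 9.81 = 284.5 N and must supply an equal clockwise moment, so its lever arm about the pivot is 115.6 / 284.5 = 0.406 m.
That puts it at 2 + 0.406 = 2.41 m from the left end.

x ≈ 2.41 m from the left end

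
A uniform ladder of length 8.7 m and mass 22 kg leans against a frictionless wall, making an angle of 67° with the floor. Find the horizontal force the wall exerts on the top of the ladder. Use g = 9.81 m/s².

Taking torques about the foot of the ladder:
Ladder weight 22×9.81 = 215.8 N acts at 4.35 m along the ladder; its horizontal arm is 4.35·cos67° = 1.7 m → τ = 366.9 N·m clockwise.
Wall normal N acts horizontally at the top; its moment arm is the height L sinθ = 8.7·sin67° = 8.008 m, counterclockwise.
Στ = 0 ⇒ N × 8.008 = 366.9 ⇒ N = 45.8 N.

N_wall ≈ 45.8 N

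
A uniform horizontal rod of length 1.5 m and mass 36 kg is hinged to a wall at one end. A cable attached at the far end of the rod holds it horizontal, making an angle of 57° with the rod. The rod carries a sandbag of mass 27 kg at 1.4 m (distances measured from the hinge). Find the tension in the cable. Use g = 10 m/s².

Sum moments about the hinge (the unknown hinge reaction has zero arm there).
Beam weight: 36 × 10 = 360 N down at 0.75 m → arm 0.75 m, τ = 360 × 0.75 = 270 N·m clockwise.
Sandbag: 27 × 10 = 270 N down at 1.4 m → arm 1.4 m, τ = 270 × 1.4 = 378 N·m clockwise.
Total clockwise load moment = 648 N·m.
The cable tension T acts at 1.5 m; only its component perpendicular to the rod, T sinθ, produces torque. sin 57° = 0.8387.
Balancing moments: T × 1.5 × 0.8387 = 648, giving T = 648 / 1.258 = 515 N.

T ≈ 515 N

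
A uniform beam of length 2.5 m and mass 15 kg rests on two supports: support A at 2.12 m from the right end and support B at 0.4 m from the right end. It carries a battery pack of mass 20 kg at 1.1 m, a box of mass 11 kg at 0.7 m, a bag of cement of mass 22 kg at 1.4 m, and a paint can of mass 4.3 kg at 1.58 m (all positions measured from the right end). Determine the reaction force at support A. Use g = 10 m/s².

R_A ≈ 332 N

Choose support B as the axis so its reaction then has zero moment arm.
Beam weight: 15 × 10 = 150 N down at 1.25 m → arm 0.85 m, τ = 150 × 0.85 = 127.5 N·m counterclockwise.
Battery pack: 20 × 10 = 200 N down at 1.1 m → arm 0.7 m, τ = 200 × 0.7 = 140 N·m counterclockwise.
Box: 11 × 10 = 110 N down at 0.7 m → arm 0.3 m, τ = 110 × 0.3 = 33 N·m counterclockwise.
Bag of cement: 22 × 10 = 220 N down at 1.4 m → arm 1 m, τ = 220 × 1 = 220 N·m counterclockwise.
Paint can: 4.3 × 10 = 43 N down at 1.58 m → arm 1.18 m, τ = 43 × 1.18 = 50.74 N·m counterclockwise.
Net load moment about support B = 571.2 N·m counterclockwise.
Reaction R at support A is upward at 2.12 m, arm 1.72 m → moment R × 1.72 clockwise.
Setting net torque to zero: R × 1.72 = 571.2 → R = 332 N.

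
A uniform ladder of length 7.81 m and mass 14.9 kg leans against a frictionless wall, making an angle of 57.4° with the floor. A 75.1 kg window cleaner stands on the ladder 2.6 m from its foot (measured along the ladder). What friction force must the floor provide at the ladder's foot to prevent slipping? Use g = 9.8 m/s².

f ≈ 203 N

Choose the foot of the ladder as the axis so the floor normal and friction both act there and drop out.
Ladder weight 14.9×9.8 = 146 N acts at 3.905 m along the ladder; its horizontal arm is 3.905·cos57.4° = 2.104 m → τ = 307.2 N·m clockwise.
Window cleaner: 75.1×9.8 = 736 N at 2.6 m → arm 1.401 m → τ = 1031 N·m clockwise.
Wall normal N acts horizontally at the top; its moment arm is the height L sinθ = 7.81·sin57.4° = 6.58 m, counterclockwise.
Balancing moments: N × 6.58 = 1338, giving N = 203 N.
ΣFx = 0: friction at the foot balances the wall's push, so f = N_wall = 203 N.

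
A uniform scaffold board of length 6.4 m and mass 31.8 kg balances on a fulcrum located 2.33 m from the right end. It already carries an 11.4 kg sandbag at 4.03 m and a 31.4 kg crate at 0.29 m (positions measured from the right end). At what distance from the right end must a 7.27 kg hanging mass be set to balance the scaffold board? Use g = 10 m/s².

Sum moments about the fulcrum (at 2.33 m from the right end) (the support reaction has zero arm there).
Beam weight: 31.8 × 10 = 318 N down at 3.2 m → arm 0.87 m, τ = 318 × 0.87 = 276.7 N·m counterclockwise.
Sandbag: 11.4 × 10 = 114 N down at 4.03 m → arm 1.7 m, τ = 114 × 1.7 = 193.8 N·m counterclockwise.
Crate: 31.4 × 10 = 314 N down at 0.29 m → arm 2.04 m, τ = 314 × 2.04 = 640.6 N·m clockwise.
Net moment of existing loads = 170.1 N·m clockwise.
The hanging mass weighs 7.27 × 10 = 72.7 N and must supply an equal counterclockwise moment, so its lever arm about the fulcrum is 170.1 / 72.7 = 2.34 m.
That puts it at 2.33 + 2.34 = 4.67 m from the right end.

x ≈ 4.67 m from the right end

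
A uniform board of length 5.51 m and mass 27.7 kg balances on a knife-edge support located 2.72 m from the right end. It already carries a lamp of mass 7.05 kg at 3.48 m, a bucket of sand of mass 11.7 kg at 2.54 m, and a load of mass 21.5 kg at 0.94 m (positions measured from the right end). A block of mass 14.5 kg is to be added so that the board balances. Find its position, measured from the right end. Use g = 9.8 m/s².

x ≈ 5.07 m from the right end

Take moments about the knife-edge support (at 2.72 m from the right end).
Beam weight: 27.7 × 9.8 = 271.5 N down at 2.755 m → arm 0.035 m, τ = 271.5 × 0.035 = 9.503 N·m counterclockwise.
Lamp: 7.05 × 9.8 = 69.09 N down at 3.48 m → arm 0.76 m, τ = 69.09 × 0.76 = 52.51 N·m counterclockwise.
Bucket of sand: 11.7 × 9.8 = 114.7 N down at 2.54 m → arm 0.18 m, τ = 114.7 × 0.18 = 20.65 N·m clockwise.
Load: 21.5 × 9.8 = 210.7 N down at 0.94 m → arm 1.78 m, τ = 210.7 × 1.78 = 375 N·m clockwise.
Net moment of existing loads = 333.6 N·m clockwise.
The block weighs 14.5 × 9.8 = 142.1 N and must supply an equal counterclockwise moment, so its lever arm about the knife-edge support is 333.6 / 142.1 = 2.35 m.
That puts it at 2.72 + 2.35 = 5.07 m from the right end.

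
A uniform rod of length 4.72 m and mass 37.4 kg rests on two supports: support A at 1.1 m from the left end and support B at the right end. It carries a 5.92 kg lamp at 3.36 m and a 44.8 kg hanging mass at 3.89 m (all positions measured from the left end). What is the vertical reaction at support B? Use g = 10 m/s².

R_B ≈ 512 N

Take moments about support A.
Beam weight: 37.4 × 10 = 374 N down at 2.36 m → arm 1.26 m, τ = 374 × 1.26 = 471.2 N·m clockwise.
Lamp: 5.92 × 10 = 59.2 N down at 3.36 m → arm 2.26 m, τ = 59.2 × 2.26 = 133.8 N·m clockwise.
Hanging mass: 44.8 × 10 = 448 N down at 3.89 m → arm 2.79 m, τ = 448 × 2.79 = 1250 N·m clockwise.
Net load moment about support A = 1855 N·m clockwise.
Reaction R at support B is upward at 4.72 m, arm 3.62 m → moment R × 3.62 counterclockwise.
Setting net torque to zero: R × 3.62 = 1855 → R = 512 N.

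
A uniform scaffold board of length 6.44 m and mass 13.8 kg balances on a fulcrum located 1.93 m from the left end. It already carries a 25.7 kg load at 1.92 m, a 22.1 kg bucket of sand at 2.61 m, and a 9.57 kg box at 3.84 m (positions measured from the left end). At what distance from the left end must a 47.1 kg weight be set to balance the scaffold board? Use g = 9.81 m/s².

About the fulcrum (at 1.93 m from the left end):
Beam weight: 13.8 × 9.81 = 135.4 N down at 3.22 m → arm 1.29 m, τ = 135.4 × 1.29 = 174.7 N·m clockwise.
Load: 25.7 × 9.81 = 252.1 N down at 1.92 m → arm 0.01 m, τ = 252.1 × 0.01 = 2.521 N·m counterclockwise.
Bucket of sand: 22.1 × 9.81 = 216.8 N down at 2.61 m → arm 0.68 m, τ = 216.8 × 0.68 = 147.4 N·m clockwise.
Box: 9.57 × 9.81 = 93.88 N down at 3.84 m → arm 1.91 m, τ = 93.88 × 1.91 = 179.3 N·m clockwise.
Net moment of existing loads = 498.9 N·m clockwise.
The weight weighs 47.1 × 9.81 = 462.1 N and must supply an equal counterclockwise moment, so its lever arm about the fulcrum is 498.9 / 462.1 = 1.08 m.
That puts it at 1.93 − 1.08 = 0.85 m from the left end.

x ≈ 0.85 m from the left end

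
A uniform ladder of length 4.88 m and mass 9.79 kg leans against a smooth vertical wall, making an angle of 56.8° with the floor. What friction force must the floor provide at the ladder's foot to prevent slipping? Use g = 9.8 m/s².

f ≈ 31.4 N

Take moments about the foot of the ladder.
Ladder weight 9.79×9.8 = 95.94 N acts at 2.44 m along the ladder; its horizontal arm is 2.44·cos56.8° = 1.336 m → τ = 128.2 N·m clockwise.
Wall normal N acts horizontally at the top; its moment arm is the height L sinθ = 4.88·sin56.8° = 4.083 m, counterclockwise.
Balancing moments: N × 4.083 = 128.2, giving N = 31.4 N.
ΣFx = 0: friction at the foot balances the wall's push, so f = N_wall = 31.4 N.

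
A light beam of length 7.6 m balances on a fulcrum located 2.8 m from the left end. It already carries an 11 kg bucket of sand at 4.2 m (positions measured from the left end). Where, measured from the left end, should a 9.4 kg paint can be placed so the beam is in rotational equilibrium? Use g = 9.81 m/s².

Choose the fulcrum (at 2.8 m from the left end) as the axis so the support reaction has zero arm there.
Bucket of sand: 11 × 9.81 = 107.9 N down at 4.2 m → arm 1.4 m, τ = 107.9 × 1.4 = 151.1 N·m clockwise.
Net moment of existing loads = 151.1 N·m clockwise.
The paint can weighs 9.4 × 9.81 = 92.21 N and must supply an equal counterclockwise moment, so its lever arm about the fulcrum is 151.1 / 92.21 = 1.64 m.
That puts it at 2.8 − 1.64 = 1.16 m from the left end.

x ≈ 1.16 m from the left end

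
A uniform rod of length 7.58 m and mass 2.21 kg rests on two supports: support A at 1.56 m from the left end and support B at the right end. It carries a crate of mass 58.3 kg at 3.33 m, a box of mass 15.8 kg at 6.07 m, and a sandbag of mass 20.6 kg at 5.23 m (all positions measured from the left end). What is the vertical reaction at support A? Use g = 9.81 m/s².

R_A ≈ 535 N

About support B:
Beam weight: 2.21 × 9.81 = 21.68 N down at 3.79 m → arm 3.79 m, τ = 21.68 × 3.79 = 82.17 N·m counterclockwise.
Crate: 58.3 × 9.81 = 571.9 N down at 3.33 m → arm 4.25 m, τ = 571.9 × 4.25 = 2431 N·m counterclockwise.
Box: 15.8 × 9.81 = 155 N down at 6.07 m → arm 1.51 m, τ = 155 × 1.51 = 234.1 N·m counterclockwise.
Sandbag: 20.6 × 9.81 = 202.1 N down at 5.23 m → arm 2.35 m, τ = 202.1 × 2.35 = 474.9 N·m counterclockwise.
Net load moment about support B = 3222 N·m counterclockwise.
Reaction R at support A is upward at 1.56 m, arm 6.02 m → moment R × 6.02 clockwise.
For rotational equilibrium, R × 6.02 = 3222, so R = 535 N.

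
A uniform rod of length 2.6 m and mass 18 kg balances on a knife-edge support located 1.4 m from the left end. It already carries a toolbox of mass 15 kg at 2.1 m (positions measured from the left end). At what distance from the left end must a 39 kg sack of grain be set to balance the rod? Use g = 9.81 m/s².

Sum moments about the knife-edge support (at 1.4 m from the left end) (the support reaction has zero arm there).
Beam weight: 18 × 9.81 = 176.6 N down at 1.3 m → arm 0.1 m, τ = 176.6 × 0.1 = 17.66 N·m counterclockwise.
Toolbox: 15 × 9.81 = 147.2 N down at 2.1 m → arm 0.7 m, τ = 147.2 × 0.7 = 103 N·m clockwise.
Net moment of existing loads = 85.34 N·m clockwise.
The sack of grain weighs 39 × 9.81 = 382.6 N and must supply an equal counterclockwise moment, so its lever arm about the knife-edge support is 85.34 / 382.6 = 0.223 m.
That puts it at 1.4 − 0.223 = 1.18 m from the left end.

x ≈ 1.18 m from the left end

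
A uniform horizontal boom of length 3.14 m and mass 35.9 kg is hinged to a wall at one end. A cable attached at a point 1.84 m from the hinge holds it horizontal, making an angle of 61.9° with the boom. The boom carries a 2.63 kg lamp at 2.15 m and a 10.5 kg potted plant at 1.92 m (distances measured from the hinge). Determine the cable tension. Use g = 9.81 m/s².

Taking torques about the hinge:
Beam weight: 35.9 × 9.81 = 352.2 N down at 1.57 m → arm 1.57 m, τ = 352.2 × 1.57 = 553 N·m clockwise.
Lamp: 2.63 × 9.81 = 25.8 N down at 2.15 m → arm 2.15 m, τ = 25.8 × 2.15 = 55.47 N·m clockwise.
Potted plant: 10.5 × 9.81 = 103 N down at 1.92 m → arm 1.92 m, τ = 103 × 1.92 = 197.8 N·m clockwise.
Total clockwise load moment = 806.3 N·m.
The cable tension T acts at 1.84 m; only its component perpendicular to the boom, T sinθ, produces torque. sin 61.9° = 0.8821.
Balancing moments: T × 1.84 × 0.8821 = 806.3, giving T = 806.3 / 1.623 = 497 N.

T ≈ 497 N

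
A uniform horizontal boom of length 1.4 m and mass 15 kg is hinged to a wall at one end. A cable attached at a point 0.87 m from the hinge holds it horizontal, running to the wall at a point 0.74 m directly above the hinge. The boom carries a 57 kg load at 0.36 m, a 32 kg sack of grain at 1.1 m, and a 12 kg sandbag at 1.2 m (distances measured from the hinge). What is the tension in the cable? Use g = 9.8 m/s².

Sum moments about the hinge (the unknown hinge reaction has zero arm there).
Beam weight: 15 × 9.8 = 147 N down at 0.7 m → arm 0.7 m, τ = 147 × 0.7 = 102.9 N·m clockwise.
Load: 57 × 9.8 = 558.6 N down at 0.36 m → arm 0.36 m, τ = 558.6 × 0.36 = 201.1 N·m clockwise.
Sack of grain: 32 × 9.8 = 313.6 N down at 1.1 m → arm 1.1 m, τ = 313.6 × 1.1 = 345 N·m clockwise.
Sandbag: 12 × 9.8 = 117.6 N down at 1.2 m → arm 1.2 m, τ = 117.6 × 1.2 = 141.1 N·m clockwise.
Total clockwise load moment = 790.1 N·m.
The cable tension T acts at 0.87 m; only its component perpendicular to the boom, T sinθ, produces torque. sinθ = h/√(h²+d²) = 0.74/√(0.74²+0.87²) = 0.6479.
For rotational equilibrium, T × 0.87 × 0.6479 = 790.1, so T = 790.1 / 0.5637 = 1400 N.

T ≈ 1400 N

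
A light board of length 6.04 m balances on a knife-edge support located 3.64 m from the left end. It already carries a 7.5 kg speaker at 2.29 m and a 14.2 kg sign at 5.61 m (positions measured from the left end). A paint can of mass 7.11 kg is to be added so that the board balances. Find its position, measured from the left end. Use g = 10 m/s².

x ≈ 1.13 m from the left end

About the knife-edge support (at 3.64 m from the left end):
Speaker: 7.5 × 10 = 75 N down at 2.29 m → arm 1.35 m, τ = 75 × 1.35 = 101.2 N·m counterclockwise.
Sign: 14.2 × 10 = 142 N down at 5.61 m → arm 1.97 m, τ = 142 × 1.97 = 279.7 N·m clockwise.
Net moment of existing loads = 178.5 N·m clockwise.
The paint can weighs 7.11 × 10 = 71.1 N and must supply an equal counterclockwise moment, so its lever arm about the knife-edge support is 178.5 / 71.1 = 2.51 m.
That puts it at 3.64 − 2.51 = 1.13 m from the left end.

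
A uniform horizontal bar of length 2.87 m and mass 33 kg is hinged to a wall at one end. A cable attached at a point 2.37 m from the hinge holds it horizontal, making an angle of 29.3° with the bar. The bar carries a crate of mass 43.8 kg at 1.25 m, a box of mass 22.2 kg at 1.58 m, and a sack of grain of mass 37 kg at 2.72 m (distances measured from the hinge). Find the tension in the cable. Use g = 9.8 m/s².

T ≈ 2010 N

About the hinge:
Beam weight: 33 × 9.8 = 323.4 N down at 1.435 m → arm 1.435 m, τ = 323.4 × 1.435 = 464.1 N·m clockwise.
Crate: 43.8 × 9.8 = 429.2 N down at 1.25 m → arm 1.25 m, τ = 429.2 × 1.25 = 536.5 N·m clockwise.
Box: 22.2 × 9.8 = 217.6 N down at 1.58 m → arm 1.58 m, τ = 217.6 × 1.58 = 343.8 N·m clockwise.
Sack of grain: 37 × 9.8 = 362.6 N down at 2.72 m → arm 2.72 m, τ = 362.6 × 2.72 = 986.3 N·m clockwise.
Total clockwise load moment = 2331 N·m.
The cable tension T acts at 2.37 m; only its component perpendicular to the bar, T sinθ, produces torque. sin 29.3° = 0.4894.
Στ = 0 ⇒ T × 2.37 × 0.4894 = 2331 ⇒ T = 2331 / 1.16 = 2010 N.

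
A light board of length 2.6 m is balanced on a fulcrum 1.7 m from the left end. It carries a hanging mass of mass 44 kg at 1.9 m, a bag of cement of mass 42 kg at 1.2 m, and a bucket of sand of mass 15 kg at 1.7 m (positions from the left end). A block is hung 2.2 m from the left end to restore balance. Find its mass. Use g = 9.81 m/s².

Sum moments about the fulcrum (at 1.7 m from the left end) (the support reaction has zero arm there).
Hanging mass: 44 × 9.81 = 431.6 N down at 1.9 m → arm 0.2 m, τ = 431.6 × 0.2 = 86.32 N·m clockwise.
Bag of cement: 42 × 9.81 = 412 N down at 1.2 m → arm 0.5 m, τ = 412 × 0.5 = 206 N·m counterclockwise.
Bucket of sand: acts at the fulcrum, moment arm 0 → no torque.
Net moment of known loads = 119.7 N·m counterclockwise.
An unknown mass m at 2.2 m has arm 0.5 m; its moment is m·g·0.5 clockwise.
Setting net torque to zero: m × 9.81 × 0.5 = 119.7 → m = 119.7 / (9.81 × 0.5) = 24.4 kg.

m ≈ 24.4 kg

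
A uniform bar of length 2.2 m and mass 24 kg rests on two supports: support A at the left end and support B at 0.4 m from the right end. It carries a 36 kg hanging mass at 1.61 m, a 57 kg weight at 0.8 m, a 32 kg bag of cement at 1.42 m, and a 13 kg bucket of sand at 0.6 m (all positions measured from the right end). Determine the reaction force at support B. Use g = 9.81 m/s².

About support A:
Beam weight: 24 × 9.81 = 235.4 N down at 1.1 m → arm 1.1 m, τ = 235.4 × 1.1 = 258.9 N·m clockwise.
Hanging mass: 36 × 9.81 = 353.2 N down at 1.61 m → arm 0.59 m, τ = 353.2 × 0.59 = 208.4 N·m clockwise.
Weight: 57 × 9.81 = 559.2 N down at 0.8 m → arm 1.4 m, τ = 559.2 × 1.4 = 782.9 N·m clockwise.
Bag of cement: 32 × 9.81 = 313.9 N down at 1.42 m → arm 0.78 m, τ = 313.9 × 0.78 = 244.8 N·m clockwise.
Bucket of sand: 13 × 9.81 = 127.5 N down at 0.6 m → arm 1.6 m, τ = 127.5 × 1.6 = 204 N·m clockwise.
Net load moment about support A = 1699 N·m clockwise.
Reaction R at support B is upward at 0.4 m, arm 1.8 m → moment R × 1.8 counterclockwise.
For rotational equilibrium, R × 1.8 = 1699, so R = 944 N.

R_B ≈ 944 N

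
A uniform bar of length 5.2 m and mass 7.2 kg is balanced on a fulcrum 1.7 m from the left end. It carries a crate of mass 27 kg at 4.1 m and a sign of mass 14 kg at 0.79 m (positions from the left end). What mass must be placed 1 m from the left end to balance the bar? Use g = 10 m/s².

m ≈ 83.6 kg

About the fulcrum (at 1.7 m from the left end):
Beam weight: 7.2 × 10 = 72 N down at 2.6 m → arm 0.9 m, τ = 72 × 0.9 = 64.8 N·m clockwise.
Crate: 27 × 10 = 270 N down at 4.1 m → arm 2.4 m, τ = 270 × 2.4 = 648 N·m clockwise.
Sign: 14 × 10 = 140 N down at 0.79 m → arm 0.91 m, τ = 140 × 0.91 = 127.4 N·m counterclockwise.
Net moment of known loads = 585.4 N·m clockwise.
An unknown mass m at 1 m has arm 0.7 m; its moment is m·g·0.7 counterclockwise.
Setting net torque to zero: m × 10 × 0.7 = 585.4 → m = 585.4 / (10 × 0.7) = 83.6 kg.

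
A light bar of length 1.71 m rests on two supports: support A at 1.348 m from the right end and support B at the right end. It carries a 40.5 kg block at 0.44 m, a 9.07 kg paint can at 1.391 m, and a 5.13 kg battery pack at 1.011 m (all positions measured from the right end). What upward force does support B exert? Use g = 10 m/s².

Sum moments about support A (its reaction then has zero moment arm).
Block: 40.5 × 10 = 405 N down at 0.44 m → arm 0.908 m, τ = 405 × 0.908 = 367.7 N·m clockwise.
Paint can: 9.07 × 10 = 90.7 N down at 1.391 m → arm 0.043 m, τ = 90.7 × 0.043 = 3.9 N·m counterclockwise.
Battery pack: 5.13 × 10 = 51.3 N down at 1.011 m → arm 0.337 m, τ = 51.3 × 0.337 = 17.29 N·m clockwise.
Net load moment about support A = 381.1 N·m clockwise.
Reaction R at support B is upward at 0 m, arm 1.348 m → moment R × 1.348 counterclockwise.
Setting net torque to zero: R × 1.348 = 381.1 → R = 283 N.

R_B ≈ 283 N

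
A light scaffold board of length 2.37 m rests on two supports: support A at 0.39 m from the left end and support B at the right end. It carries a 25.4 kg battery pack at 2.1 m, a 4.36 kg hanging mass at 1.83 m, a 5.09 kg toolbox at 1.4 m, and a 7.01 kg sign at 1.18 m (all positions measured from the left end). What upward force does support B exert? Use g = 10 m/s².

Choose support A as the axis so its reaction then has zero moment arm.
Battery pack: 25.4 × 10 = 254 N down at 2.1 m → arm 1.71 m, τ = 254 × 1.71 = 434.3 N·m clockwise.
Hanging mass: 4.36 × 10 = 43.6 N down at 1.83 m → arm 1.44 m, τ = 43.6 × 1.44 = 62.78 N·m clockwise.
Toolbox: 5.09 × 10 = 50.9 N down at 1.4 m → arm 1.01 m, τ = 50.9 × 1.01 = 51.41 N·m clockwise.
Sign: 7.01 × 10 = 70.1 N down at 1.18 m → arm 0.79 m, τ = 70.1 × 0.79 = 55.38 N·m clockwise.
Net load moment about support A = 603.9 N·m clockwise.
Reaction R at support B is upward at 2.37 m, arm 1.98 m → moment R × 1.98 counterclockwise.
Balancing moments: R × 1.98 = 603.9, giving R = 305 N.

R_B ≈ 305 N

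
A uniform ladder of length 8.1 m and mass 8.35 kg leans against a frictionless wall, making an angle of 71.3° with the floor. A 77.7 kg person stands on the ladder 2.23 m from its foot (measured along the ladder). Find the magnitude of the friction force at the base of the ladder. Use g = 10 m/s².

f ≈ 86.5 N

Take moments about the foot of the ladder.
Ladder weight 8.35×10 = 83.5 N acts at 4.05 m along the ladder; its horizontal arm is 4.05·cos71.3° = 1.298 m → τ = 108.4 N·m clockwise.
Person: 77.7×10 = 777 N at 2.23 m → arm 0.715 m → τ = 555.6 N·m clockwise.
Wall normal N acts horizontally at the top; its moment arm is the height L sinθ = 8.1·sin71.3° = 7.672 m, counterclockwise.
Setting net torque to zero: N × 7.672 = 664 → N = 86.5 N.
ΣFx = 0: friction at the foot balances the wall's push, so f = N_wall = 86.5 N.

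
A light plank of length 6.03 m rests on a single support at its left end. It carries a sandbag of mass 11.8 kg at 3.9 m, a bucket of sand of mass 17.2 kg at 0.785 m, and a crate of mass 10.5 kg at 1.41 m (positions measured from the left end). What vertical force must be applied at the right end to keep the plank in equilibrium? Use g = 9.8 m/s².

F ≈ 121 N

Taking torques about the left end:
Sandbag: 11.8 × 9.8 = 115.6 N down at 3.9 m → arm 3.9 m, τ = 115.6 × 3.9 = 450.8 N·m clockwise.
Bucket of sand: 17.2 × 9.8 = 168.6 N down at 0.785 m → arm 0.785 m, τ = 168.6 × 0.785 = 132.4 N·m clockwise.
Crate: 10.5 × 9.8 = 102.9 N down at 1.41 m → arm 1.41 m, τ = 102.9 × 1.41 = 145.1 N·m clockwise.
Net moment of the loads = 728.3 N·m clockwise.
The upward force F acts at the right end, arm 6.03 m, giving F × 6.03 counterclockwise.
For rotational equilibrium, F × 6.03 = 728.3, so F = 728.3 / 6.03 = 121 N.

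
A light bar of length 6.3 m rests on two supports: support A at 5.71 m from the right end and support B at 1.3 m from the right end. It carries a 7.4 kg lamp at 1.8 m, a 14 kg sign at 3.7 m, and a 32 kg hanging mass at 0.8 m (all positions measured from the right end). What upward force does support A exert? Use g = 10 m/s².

Sum moments about support B (its reaction then has zero moment arm).
Lamp: 7.4 × 10 = 74 N down at 1.8 m → arm 0.5 m, τ = 74 × 0.5 = 37 N·m counterclockwise.
Sign: 14 × 10 = 140 N down at 3.7 m → arm 2.4 m, τ = 140 × 2.4 = 336 N·m counterclockwise.
Hanging mass: 32 × 10 = 320 N down at 0.8 m → arm 0.5 m, τ = 320 × 0.5 = 160 N·m clockwise.
Net load moment about support B = 213 N·m counterclockwise.
Reaction R at support A is upward at 5.71 m, arm 4.41 m → moment R × 4.41 clockwise.
For rotational equilibrium, R × 4.41 = 213, so R = 48.3 N.

R_A ≈ 48.3 N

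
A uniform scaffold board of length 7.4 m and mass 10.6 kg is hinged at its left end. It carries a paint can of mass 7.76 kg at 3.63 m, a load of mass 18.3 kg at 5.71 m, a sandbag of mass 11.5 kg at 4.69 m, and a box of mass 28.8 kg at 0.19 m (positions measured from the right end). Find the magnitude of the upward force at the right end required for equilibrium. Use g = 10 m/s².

F ≈ 457 N

Sum moments about the left end (the unknown pivot reaction has zero arm there).
Beam weight: 10.6 × 10 = 106 N down at 3.7 m → arm 3.7 m, τ = 106 × 3.7 = 392.2 N·m clockwise.
Paint can: 7.76 × 10 = 77.6 N down at 3.63 m → arm 3.77 m, τ = 77.6 × 3.77 = 292.6 N·m clockwise.
Load: 18.3 × 10 = 183 N down at 5.71 m → arm 1.69 m, τ = 183 × 1.69 = 309.3 N·m clockwise.
Sandbag: 11.5 × 10 = 115 N down at 4.69 m → arm 2.71 m, τ = 115 × 2.71 = 311.6 N·m clockwise.
Box: 28.8 × 10 = 288 N down at 0.19 m → arm 7.21 m, τ = 288 × 7.21 = 2076 N·m clockwise.
Net moment of the loads = 3382 N·m clockwise.
The upward force F acts at the right end, arm 7.4 m, giving F × 7.4 counterclockwise.
Setting net torque to zero: F × 7.4 = 3382 → F = 3382 / 7.4 = 457 N.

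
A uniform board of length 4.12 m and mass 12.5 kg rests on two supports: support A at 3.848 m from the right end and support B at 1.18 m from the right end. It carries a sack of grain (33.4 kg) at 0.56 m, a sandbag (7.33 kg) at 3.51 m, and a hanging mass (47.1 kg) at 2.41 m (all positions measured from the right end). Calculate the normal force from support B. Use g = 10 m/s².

R_B ≈ 759 N

Take moments about support A.
Beam weight: 12.5 × 10 = 125 N down at 2.06 m → arm 1.788 m, τ = 125 × 1.788 = 223.5 N·m clockwise.
Sack of grain: 33.4 × 10 = 334 N down at 0.56 m → arm 3.288 m, τ = 334 × 3.288 = 1098 N·m clockwise.
Sandbag: 7.33 × 10 = 73.3 N down at 3.51 m → arm 0.338 m, τ = 73.3 × 0.338 = 24.78 N·m clockwise.
Hanging mass: 47.1 × 10 = 471 N down at 2.41 m → arm 1.438 m, τ = 471 × 1.438 = 677.3 N·m clockwise.
Net load moment about support A = 2024 N·m clockwise.
Reaction R at support B is upward at 1.18 m, arm 2.668 m → moment R × 2.668 counterclockwise.
Στ = 0 ⇒ R × 2.668 = 2024 ⇒ R = 759 N.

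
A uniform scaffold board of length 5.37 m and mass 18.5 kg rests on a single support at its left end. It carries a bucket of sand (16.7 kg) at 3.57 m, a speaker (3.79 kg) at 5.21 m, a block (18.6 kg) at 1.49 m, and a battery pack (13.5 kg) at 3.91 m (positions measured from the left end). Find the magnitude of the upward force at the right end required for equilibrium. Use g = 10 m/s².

F ≈ 390 N

Take moments about the left end.
Beam weight: 18.5 × 10 = 185 N down at 2.685 m → arm 2.685 m, τ = 185 × 2.685 = 496.7 N·m clockwise.
Bucket of sand: 16.7 × 10 = 167 N down at 3.57 m → arm 3.57 m, τ = 167 × 3.57 = 596.2 N·m clockwise.
Speaker: 3.79 × 10 = 37.9 N down at 5.21 m → arm 5.21 m, τ = 37.9 × 5.21 = 197.5 N·m clockwise.
Block: 18.6 × 10 = 186 N down at 1.49 m → arm 1.49 m, τ = 186 × 1.49 = 277.1 N·m clockwise.
Battery pack: 13.5 × 10 = 135 N down at 3.91 m → arm 3.91 m, τ = 135 × 3.91 = 527.9 N·m clockwise.
Net moment of the loads = 2095 N·m clockwise.
The upward force F acts at the right end, arm 5.37 m, giving F × 5.37 counterclockwise.
Setting net torque to zero: F × 5.37 = 2095 → F = 2095 / 5.37 = 390 N.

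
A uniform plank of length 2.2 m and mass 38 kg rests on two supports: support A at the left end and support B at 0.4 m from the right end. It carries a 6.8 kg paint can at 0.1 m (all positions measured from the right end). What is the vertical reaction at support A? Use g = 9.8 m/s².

About support B:
Beam weight: 38 × 9.8 = 372.4 N down at 1.1 m → arm 0.7 m, τ = 372.4 × 0.7 = 260.7 N·m counterclockwise.
Paint can: 6.8 × 9.8 = 66.64 N down at 0.1 m → arm 0.3 m, τ = 66.64 × 0.3 = 19.99 N·m clockwise.
Net load moment about support B = 240.7 N·m counterclockwise.
Reaction R at support A is upward at 2.2 m, arm 1.8 m → moment R × 1.8 clockwise.
For rotational equilibrium, R × 1.8 = 240.7, so R = 134 N.

R_A ≈ 134 N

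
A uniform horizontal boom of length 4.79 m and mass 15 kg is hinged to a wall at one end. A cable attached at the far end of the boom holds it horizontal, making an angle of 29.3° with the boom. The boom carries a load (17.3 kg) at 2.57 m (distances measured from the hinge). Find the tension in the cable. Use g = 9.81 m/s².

T ≈ 336 N

Taking torques about the hinge:
Beam weight: 15 × 9.81 = 147.2 N down at 2.395 m → arm 2.395 m, τ = 147.2 × 2.395 = 352.5 N·m clockwise.
Load: 17.3 × 9.81 = 169.7 N down at 2.57 m → arm 2.57 m, τ = 169.7 × 2.57 = 436.1 N·m clockwise.
Total clockwise load moment = 788.6 N·m.
The cable tension T acts at 4.79 m; only its component perpendicular to the boom, T sinθ, produces torque. sin 29.3° = 0.4894.
Balancing moments: T × 4.79 × 0.4894 = 788.6, giving T = 788.6 / 2.344 = 336 N.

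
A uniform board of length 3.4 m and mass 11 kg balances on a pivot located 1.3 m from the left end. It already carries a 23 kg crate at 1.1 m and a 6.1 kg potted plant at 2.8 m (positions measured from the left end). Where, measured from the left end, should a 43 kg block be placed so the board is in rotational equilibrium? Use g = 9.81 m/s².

About the pivot (at 1.3 m from the left end):
Beam weight: 11 × 9.81 = 107.9 N down at 1.7 m → arm 0.4 m, τ = 107.9 × 0.4 = 43.16 N·m clockwise.
Crate: 23 × 9.81 = 225.6 N down at 1.1 m → arm 0.2 m, τ = 225.6 × 0.2 = 45.12 N·m counterclockwise.
Potted plant: 6.1 × 9.81 = 59.84 N down at 2.8 m → arm 1.5 m, τ = 59.84 × 1.5 = 89.76 N·m clockwise.
Net moment of existing loads = 87.8 N·m clockwise.
The block weighs 43 × 9.81 = 421.8 N and must supply an equal counterclockwise moment, so its lever arm about the pivot is 87.8 / 421.8 = 0.208 m.
That puts it at 1.3 − 0.208 = 1.09 m from the left end.

x ≈ 1.09 m from the left end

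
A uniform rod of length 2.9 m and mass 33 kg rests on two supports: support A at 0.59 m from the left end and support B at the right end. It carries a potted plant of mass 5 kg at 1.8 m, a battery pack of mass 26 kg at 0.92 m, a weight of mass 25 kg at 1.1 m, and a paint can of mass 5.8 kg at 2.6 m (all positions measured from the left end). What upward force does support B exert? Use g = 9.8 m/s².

R_B ≈ 286 N

Taking torques about support A:
Beam weight: 33 × 9.8 = 323.4 N down at 1.45 m → arm 0.86 m, τ = 323.4 × 0.86 = 278.1 N·m clockwise.
Potted plant: 5 × 9.8 = 49 N down at 1.8 m → arm 1.21 m, τ = 49 × 1.21 = 59.29 N·m clockwise.
Battery pack: 26 × 9.8 = 254.8 N down at 0.92 m → arm 0.33 m, τ = 254.8 × 0.33 = 84.08 N·m clockwise.
Weight: 25 × 9.8 = 245 N down at 1.1 m → arm 0.51 m, τ = 245 × 0.51 = 125 N·m clockwise.
Paint can: 5.8 × 9.8 = 56.84 N down at 2.6 m → arm 2.01 m, τ = 56.84 × 2.01 = 114.2 N·m clockwise.
Net load moment about support A = 660.7 N·m clockwise.
Reaction R at support B is upward at 2.9 m, arm 2.31 m → moment R × 2.31 counterclockwise.
Setting net torque to zero: R × 2.31 = 660.7 → R = 286 N.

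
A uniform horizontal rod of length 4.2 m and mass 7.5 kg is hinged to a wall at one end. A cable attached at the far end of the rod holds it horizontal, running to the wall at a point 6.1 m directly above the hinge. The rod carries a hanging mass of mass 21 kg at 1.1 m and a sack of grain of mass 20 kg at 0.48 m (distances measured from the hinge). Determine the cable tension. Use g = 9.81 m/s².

T ≈ 137 N

Taking torques about the hinge:
Beam weight: 7.5 × 9.81 = 73.58 N down at 2.1 m → arm 2.1 m, τ = 73.58 × 2.1 = 154.5 N·m clockwise.
Hanging mass: 21 × 9.81 = 206 N down at 1.1 m → arm 1.1 m, τ = 206 × 1.1 = 226.6 N·m clockwise.
Sack of grain: 20 × 9.81 = 196.2 N down at 0.48 m → arm 0.48 m, τ = 196.2 × 0.48 = 94.18 N·m clockwise.
Total clockwise load moment = 475.3 N·m.
The cable tension T acts at 4.2 m; only its component perpendicular to the rod, T sinθ, produces torque. sinθ = h/√(h²+d²) = 6.1/√(6.1²+4.2²) = 0.8236.
Balancing moments: T × 4.2 × 0.8236 = 475.3, giving T = 475.3 / 3.459 = 137 N.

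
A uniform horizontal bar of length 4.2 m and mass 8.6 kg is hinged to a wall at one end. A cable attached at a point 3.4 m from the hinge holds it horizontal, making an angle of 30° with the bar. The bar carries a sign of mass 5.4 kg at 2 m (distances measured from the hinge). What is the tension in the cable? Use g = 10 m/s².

T ≈ 170 N

Taking torques about the hinge:
Beam weight: 8.6 × 10 = 86 N down at 2.1 m → arm 2.1 m, τ = 86 × 2.1 = 180.6 N·m clockwise.
Sign: 5.4 × 10 = 54 N down at 2 m → arm 2 m, τ = 54 × 2 = 108 N·m clockwise.
Total clockwise load moment = 288.6 N·m.
The cable tension T acts at 3.4 m; only its component perpendicular to the bar, T sinθ, produces torque. sin 30° = 0.5.
For rotational equilibrium, T × 3.4 × 0.5 = 288.6, so T = 288.6 / 1.7 = 170 N.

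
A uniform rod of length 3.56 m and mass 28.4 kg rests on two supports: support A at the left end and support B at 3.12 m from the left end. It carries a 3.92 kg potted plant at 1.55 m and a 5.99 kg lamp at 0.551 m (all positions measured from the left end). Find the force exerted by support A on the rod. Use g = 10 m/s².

About support B:
Beam weight: 28.4 × 10 = 284 N down at 1.78 m → arm 1.34 m, τ = 284 × 1.34 = 380.6 N·m counterclockwise.
Potted plant: 3.92 × 10 = 39.2 N down at 1.55 m → arm 1.57 m, τ = 39.2 × 1.57 = 61.54 N·m counterclockwise.
Lamp: 5.99 × 10 = 59.9 N down at 0.551 m → arm 2.569 m, τ = 59.9 × 2.569 = 153.9 N·m counterclockwise.
Net load moment about support B = 596 N·m counterclockwise.
Reaction R at support A is upward at 0 m, arm 3.12 m → moment R × 3.12 clockwise.
For rotational equilibrium, R × 3.12 = 596, so R = 191 N.

R_A ≈ 191 N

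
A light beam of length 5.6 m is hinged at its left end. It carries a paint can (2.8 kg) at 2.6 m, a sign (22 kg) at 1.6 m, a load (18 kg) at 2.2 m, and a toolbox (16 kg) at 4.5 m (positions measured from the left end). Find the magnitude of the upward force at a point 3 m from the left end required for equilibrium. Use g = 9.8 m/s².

F ≈ 503 N

About the left end:
Paint can: 2.8 × 9.8 = 27.44 N down at 2.6 m → arm 2.6 m, τ = 27.44 × 2.6 = 71.34 N·m clockwise.
Sign: 22 × 9.8 = 215.6 N down at 1.6 m → arm 1.6 m, τ = 215.6 × 1.6 = 345 N·m clockwise.
Load: 18 × 9.8 = 176.4 N down at 2.2 m → arm 2.2 m, τ = 176.4 × 2.2 = 388.1 N·m clockwise.
Toolbox: 16 × 9.8 = 156.8 N down at 4.5 m → arm 4.5 m, τ = 156.8 × 4.5 = 705.6 N·m clockwise.
Net moment of the loads = 1510 N·m clockwise.
The upward force F acts at a point 3 m from the left end, arm 3 m, giving F × 3 counterclockwise.
Setting net torque to zero: F × 3 = 1510 → F = 1510 / 3 = 503 N.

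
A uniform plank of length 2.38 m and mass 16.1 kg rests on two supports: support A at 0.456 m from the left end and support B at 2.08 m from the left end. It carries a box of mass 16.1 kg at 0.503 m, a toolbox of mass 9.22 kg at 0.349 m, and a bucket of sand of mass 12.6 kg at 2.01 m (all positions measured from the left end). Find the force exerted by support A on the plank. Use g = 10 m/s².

About support B:
Beam weight: 16.1 × 10 = 161 N down at 1.19 m → arm 0.89 m, τ = 161 × 0.89 = 143.3 N·m counterclockwise.
Box: 16.1 × 10 = 161 N down at 0.503 m → arm 1.577 m, τ = 161 × 1.577 = 253.9 N·m counterclockwise.
Toolbox: 9.22 × 10 = 92.2 N down at 0.349 m → arm 1.731 m, τ = 92.2 × 1.731 = 159.6 N·m counterclockwise.
Bucket of sand: 12.6 × 10 = 126 N down at 2.01 m → arm 0.07 m, τ = 126 × 0.07 = 8.82 N·m counterclockwise.
Net load moment about support B = 565.6 N·m counterclockwise.
Reaction R at support A is upward at 0.456 m, arm 1.624 m → moment R × 1.624 clockwise.
Στ = 0 ⇒ R × 1.624 = 565.6 ⇒ R = 348 N.

R_A ≈ 348 N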